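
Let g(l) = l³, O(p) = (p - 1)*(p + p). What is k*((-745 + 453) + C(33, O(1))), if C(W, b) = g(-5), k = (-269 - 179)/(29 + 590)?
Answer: 186816/619 ≈ 301.80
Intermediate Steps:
O(p) = 2*p*(-1 + p) (O(p) = (-1 + p)*(2*p) = 2*p*(-1 + p))
k = -448/619 ≈ -0.72375
C(W, b) = -125 (C(W, b) = (-5)³ = -125)
k*((-745 + 453) + C(33, O(1))) = -448*((-745 + 453) - 125)/619 = -448*(-292 - 125)/619 = -448/619*(-417) = 186816/619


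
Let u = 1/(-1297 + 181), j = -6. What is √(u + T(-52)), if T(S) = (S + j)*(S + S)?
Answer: √208683041/186 ≈ 77.666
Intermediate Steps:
u = -1/1116 (u = 1/(-1116) = -1/1116 ≈ -0.00089606)
T(S) = 2*S*(-6 + S) (T(S) = (S - 6)*(S + S) = (-6 + S)*(2*S) = 2*S*(-6 + S))
√(u + T(-52)) = √(-1/1116 + 2*(-52)*(-6 - 52)) = √(-1/1116 + 2*(-52)*(-58)) = √(-1/1116 + 6032) = √(6731711/1116) = √208683041/186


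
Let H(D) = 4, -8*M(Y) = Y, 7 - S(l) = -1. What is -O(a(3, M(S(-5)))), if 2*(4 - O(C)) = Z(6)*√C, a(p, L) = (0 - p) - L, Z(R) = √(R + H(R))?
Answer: -4 + I*√5 ≈ -4.0 + 2.2361*I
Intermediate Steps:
S(l) = 8 (S(l) = 7 - 1*(-1) = 7 + 1 = 8)
M(Y) = -Y/8
Z(R) = √(4 + R) (Z(R) = √(R + 4) = √(4 + R))
a(p, L) = -L - p (a(p, L) = -p - L = -L - p)
O(C) = 4 - √10*√C/2 (O(C) = 4 - √(4 + 6)*√C/2 = 4 - √10*√C/2)
-O(a(3, M(S(-5)))) = -(4 - √10*√(-(-1)*8/8 - 1*3)/2) = -(4 - √10*√(-1*(-1) - 3)/2) = -(4 - √10*√(1 - 3)/2) = -(4 - √10*√(-2)/2) = -(4 - √10*I*√2/2) = -(4 - I*√5) = -4 + I*√5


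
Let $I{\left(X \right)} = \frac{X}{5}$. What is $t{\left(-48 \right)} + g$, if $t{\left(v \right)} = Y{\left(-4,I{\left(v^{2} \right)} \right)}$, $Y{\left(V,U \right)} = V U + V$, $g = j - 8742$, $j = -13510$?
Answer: $- \frac{120496}{5} \approx -24099.0$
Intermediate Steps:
$I{\left(X \right)} = \frac{X}{5}$ ($I{\left(X \right)} = X \frac{1}{5} = \frac{X}{5}$)
$g = -22252$ ($g = -13510 - 8742 = -22252$)
$Y{\left(V,U \right)} = V + U V$ ($Y{\left(V,U \right)} = U V + V = V + U V$)
$t{\left(v \right)} = -4 - \frac{4 v^{2}}{5}$ ($t{\left(v \right)} = - 4 \left(1 + \frac{v^{2}}{5}\right) = -4 - \frac{4 v^{2}}{5}$)
$t{\left(-48 \right)} + g = \left(-4 - \frac{4 \left(-48\right)^{2}}{5}\right) - 22252 = \left(-4 - \frac{9216}{5}\right) - 22252 = - \frac{9236}{5} - 22252 = - \frac{120496}{5}$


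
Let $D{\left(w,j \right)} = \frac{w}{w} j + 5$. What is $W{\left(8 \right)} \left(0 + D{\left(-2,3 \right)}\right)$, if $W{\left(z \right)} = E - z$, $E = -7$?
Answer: $-120$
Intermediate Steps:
$D{\left(w,j \right)} = 5 + j$ ($D{\left(w,j \right)} = 1 j + 5 = j + 5 = 5 + j$)
$W{\left(z \right)} = -7 - z$
$W{\left(8 \right)} \left(0 + D{\left(-2,3 \right)}\right) = \left(-7 - 8\right) \left(0 + \left(5 + 3\right)\right) = \left(-7 - 8\right) \left(0 + 8\right) = \left(-15\right) 8 = -120$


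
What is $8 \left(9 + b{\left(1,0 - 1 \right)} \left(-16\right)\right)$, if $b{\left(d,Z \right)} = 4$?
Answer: $-440$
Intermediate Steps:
$8 \left(9 + b{\left(1,0 - 1 \right)} \left(-16\right)\right) = 8 \left(9 + 4 \left(-16\right)\right) = 8 \left(9 - 64\right) = 8 \left(-55\right) = -440$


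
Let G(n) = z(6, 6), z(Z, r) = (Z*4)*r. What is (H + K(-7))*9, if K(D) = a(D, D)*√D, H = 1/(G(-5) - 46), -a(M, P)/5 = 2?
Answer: 9/98 - 90*I*√7 ≈ 0.091837 - 238.12*I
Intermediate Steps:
a(M, P) = -10 (a(M, P) = -5*2 = -10)
z(Z, r) = 4*Z*r (z(Z, r) = (4*Z)*r = 4*Z*r)
G(n) = 144 (G(n) = 4*6*6 = 144)
H = 1/98 (H = 1/(144 - 46) = 1/98 ≈ 0.010204)
K(D) = -10*√D
(H + K(-7))*9 = (1/98 - 10*I*√7)*9 = 9/98 - 90*I*√7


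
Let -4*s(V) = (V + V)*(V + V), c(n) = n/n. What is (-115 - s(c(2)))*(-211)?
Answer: 24054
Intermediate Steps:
c(n) = 1
s(V) = -V**2 (s(V) = -(V + V)*(V + V)/4 = -2*V*2*V/4 = -V**2)
(-115 - s(c(2)))*(-211) = (-115 - (-1)*1**2)*(-211) = (-115 - (-1))*(-211) = (-115 - 1*(-1))*(-211) = (-115 + 1)*(-211) = -114*(-211) = 24054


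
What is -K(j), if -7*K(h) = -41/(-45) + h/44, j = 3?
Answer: 277/1980 ≈ 0.13990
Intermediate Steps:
K(h) = -41/315 - h/308 (K(h) = -(-41/(-45) + h/44)/7 = -(-41*(-1/45) + h*(1/44))/7 = -(41/45 + h/44)/7 = -41/315 - h/308)
-K(j) = -(-41/315 - 1/308*3) = -(-41/315 - 3/308) = -1*(-277/1980) = 277/1980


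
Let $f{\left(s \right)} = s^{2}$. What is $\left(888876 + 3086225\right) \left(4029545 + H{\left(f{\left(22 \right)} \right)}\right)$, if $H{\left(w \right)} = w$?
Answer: $16019772307929$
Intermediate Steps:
$\left(888876 + 3086225\right) \left(4029545 + H{\left(f{\left(22 \right)} \right)}\right) = \left(888876 + 3086225\right) \left(4029545 + 22^{2}\right) = 3975101 \left(4029545 + 484\right) = 3975101 \cdot 4030029 = 16019772307929$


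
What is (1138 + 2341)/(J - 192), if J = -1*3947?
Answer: -3479/4139 ≈ -0.84054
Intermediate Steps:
J = -3947
(1138 + 2341)/(J - 192) = (1138 + 2341)/(-3947 - 192) = 3479/(-4139) = 3479*(-1/4139) = -3479/4139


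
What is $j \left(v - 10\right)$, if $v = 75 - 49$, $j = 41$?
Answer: $656$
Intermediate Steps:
$v = 26$
$j \left(v - 10\right) = 41 \left(26 - 10\right) = 41 \cdot 16 = 656$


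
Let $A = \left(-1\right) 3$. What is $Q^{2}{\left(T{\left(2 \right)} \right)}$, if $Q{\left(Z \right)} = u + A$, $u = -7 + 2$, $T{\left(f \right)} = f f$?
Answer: $64$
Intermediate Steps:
$A = -3$
$T{\left(f \right)} = f^{2}$
$u = -5$
$Q{\left(Z \right)} = -8$ ($Q{\left(Z \right)} = -5 - 3 = -8$)
$Q^{2}{\left(T{\left(2 \right)} \right)} = \left(-8\right)^{2} = 64$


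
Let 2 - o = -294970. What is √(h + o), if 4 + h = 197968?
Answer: 2*√123234 ≈ 702.09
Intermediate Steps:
o = 294972 (o = 2 - 1*(-294970) = 2 + 294970 = 294972)
h = 197964 (h = -4 + 197968 = 197964)
√(h + o) = √(197964 + 294972) = √492936 = 2*√123234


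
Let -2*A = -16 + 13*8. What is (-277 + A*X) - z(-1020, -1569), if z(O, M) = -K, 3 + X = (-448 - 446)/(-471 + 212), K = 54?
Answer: -62905/259 ≈ -242.88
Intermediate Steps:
A = -44 (A = -(-16 + 13*8)/2 = -(-16 + 104)/2 = -½*88 = -44)
X = 117/259 (X = -3 + (-448 - 446)/(-471 + 212) = -3 - 894/(-259) = -3 - 894*(-1/259) = -3 + 894/259 = 117/259 ≈ 0.45174)
z(O, M) = -54 (z(O, M) = -1*54 = -54)
(-277 + A*X) - z(-1020, -1569) = (-277 - 44*117/259) - 1*(-54) = (-277 - 5148/259) + 54 = -76891/259 + 54 = -62905/259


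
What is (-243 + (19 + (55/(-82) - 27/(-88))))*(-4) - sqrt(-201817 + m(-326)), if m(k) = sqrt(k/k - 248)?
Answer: 809505/902 - sqrt(-201817 + I*sqrt(247)) ≈ 897.44 - 449.24*I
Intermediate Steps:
m(k) = I*sqrt(247) (m(k) = sqrt(1 - 248) = sqrt(-247) = I*sqrt(247))
(-243 + (19 + (55/(-82) - 27/(-88))))*(-4) - sqrt(-201817 + m(-326)) = (-243 + (19 + (55/(-82) - 27/(-88))))*(-4) - sqrt(-201817 + I*sqrt(247)) = (-243 + (19 + (55*(-1/82) - 27*(-1/88))))*(-4) - sqrt(-201817 + I*sqrt(247)) = (-243 + (19 + (-55/82 + 27/88)))*(-4) - sqrt(-201817 + I*sqrt(247)) = (-243 + (19 - 1313/3608))*(-4) - sqrt(-201817 + I*sqrt(247)) = (-243 + 67239/3608)*(-4) - sqrt(-201817 + I*sqrt(247)) = -809505/3608*(-4) - sqrt(-201817 + I*sqrt(247)) = 809505/902 - sqrt(-201817 + I*sqrt(247))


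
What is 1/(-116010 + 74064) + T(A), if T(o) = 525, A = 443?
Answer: 22021649/41946 ≈ 525.00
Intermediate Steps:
1/(-116010 + 74064) + T(A) = 1/(-116010 + 74064) + 525 = 1/(-41946) + 525 = -1/41946 + 525 = 22021649/41946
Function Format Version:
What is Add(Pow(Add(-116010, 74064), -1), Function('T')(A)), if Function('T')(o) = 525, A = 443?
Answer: Rational(22021649, 41946) ≈ 525.00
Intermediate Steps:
Add(Pow(Add(-116010, 74064), -1), Function('T')(A)) = Add(Pow(Add(-116010, 74064), -1), 525) = Add(Pow(-41946, -1), 525) = Add(Rational(-1, 41946), 525) = Rational(22021649, 41946)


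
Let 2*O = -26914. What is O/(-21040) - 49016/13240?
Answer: -21328149/6964240 ≈ -3.0625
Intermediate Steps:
O = -13457 (O = (½)*(-26914) = -13457)
O/(-21040) - 49016/13240 = -13457/(-21040) - 49016/13240 = -13457*(-1/21040) - 49016*1/13240 = 13457/21040 - 6127/1655 = -21328149/6964240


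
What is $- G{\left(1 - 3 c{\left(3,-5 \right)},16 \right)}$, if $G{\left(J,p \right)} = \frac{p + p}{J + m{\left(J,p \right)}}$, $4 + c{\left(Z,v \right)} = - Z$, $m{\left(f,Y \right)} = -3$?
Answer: $- \frac{32}{19} \approx -1.6842$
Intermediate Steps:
$c{\left(Z,v \right)} = -4 - Z$
$G{\left(J,p \right)} = \frac{2 p}{-3 + J}$ ($G{\left(J,p \right)} = \frac{p + p}{J - 3} = \frac{2 p}{-3 + J}$)
$- G{\left(1 - 3 c{\left(3,-5 \right)},16 \right)} = - \frac{2 \cdot 16}{-3 - \left(-1 + 3 \left(-4 - 3\right)\right)} = - \frac{2 \cdot 16}{-3 + \left(1 - -21\right)} = - \frac{2 \cdot 16}{-3 + \left(1 + 21\right)} = - \frac{2 \cdot 16}{-3 + 22} = - \frac{2 \cdot 16}{19} = \left(-1\right) \frac{32}{19} = - \frac{32}{19}$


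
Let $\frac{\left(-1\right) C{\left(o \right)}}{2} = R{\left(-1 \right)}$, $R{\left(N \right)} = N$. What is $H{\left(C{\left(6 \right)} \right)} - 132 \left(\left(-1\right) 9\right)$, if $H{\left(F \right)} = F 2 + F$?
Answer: $1194$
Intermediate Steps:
$C{\left(o \right)} = 2$ ($C{\left(o \right)} = \left(-2\right) \left(-1\right) = 2$)
$H{\left(F \right)} = 3 F$ ($H{\left(F \right)} = 2 F + F = 3 F$)
$H{\left(C{\left(6 \right)} \right)} - 132 \left(\left(-1\right) 9\right) = 3 \cdot 2 - 132 \left(\left(-1\right) 9\right) = 6 - -1188 = 6 + 1188 = 1194$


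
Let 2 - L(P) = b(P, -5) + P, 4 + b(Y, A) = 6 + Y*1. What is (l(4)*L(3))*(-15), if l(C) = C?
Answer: 360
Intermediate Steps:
b(Y, A) = 2 + Y (b(Y, A) = -4 + (6 + Y*1) = -4 + (6 + Y) = 2 + Y)
L(P) = -2*P (L(P) = 2 - ((2 + P) + P) = 2 - (2 + 2*P) = 2 + (-2 - 2*P) = -2*P)
(l(4)*L(3))*(-15) = (4*(-2*3))*(-15) = (4*(-6))*(-15) = -24*(-15) = 360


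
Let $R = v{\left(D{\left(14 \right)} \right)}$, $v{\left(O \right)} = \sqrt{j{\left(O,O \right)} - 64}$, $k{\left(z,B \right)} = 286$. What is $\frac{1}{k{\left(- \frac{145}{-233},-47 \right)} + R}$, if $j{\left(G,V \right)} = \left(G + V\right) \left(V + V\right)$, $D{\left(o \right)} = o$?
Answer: $\frac{143}{40538} - \frac{3 \sqrt{5}}{20269} \approx 0.0031966$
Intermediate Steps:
$j{\left(G,V \right)} = 2 V \left(G + V\right)$ ($j{\left(G,V \right)} = \left(G + V\right) 2 V = 2 V \left(G + V\right)$)
$v{\left(O \right)} = \sqrt{-64 + 4 O^{2}}$ ($v{\left(O \right)} = \sqrt{2 O \left(O + O\right) - 64} = \sqrt{2 O 2 O - 64} = \sqrt{4 O^{2} - 64} = \sqrt{-64 + 4 O^{2}}$)
$R = 12 \sqrt{5}$ ($R = 2 \sqrt{-16 + 14^{2}} = 2 \sqrt{-16 + 196} = 2 \sqrt{180} = 2 \cdot 6 \sqrt{5} = 12 \sqrt{5} \approx 26.833$)
$\frac{1}{k{\left(- \frac{145}{-233},-47 \right)} + R} = \frac{1}{286 + 12 \sqrt{5}}$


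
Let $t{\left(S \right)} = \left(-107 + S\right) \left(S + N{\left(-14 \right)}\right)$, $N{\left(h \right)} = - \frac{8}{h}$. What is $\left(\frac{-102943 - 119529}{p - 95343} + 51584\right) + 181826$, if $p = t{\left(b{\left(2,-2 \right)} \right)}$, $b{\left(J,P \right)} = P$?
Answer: $\frac{155525207814}{666311} \approx 2.3341 \cdot 10^{5}$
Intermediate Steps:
$t{\left(S \right)} = \left(-107 + S\right) \left(\frac{4}{7} + S\right)$ ($t{\left(S \right)} = \left(-107 + S\right) \left(S - \frac{8}{-14}\right) = \left(-107 + S\right) \left(S - - \frac{4}{7}\right) = \left(-107 + S\right) \left(S + \frac{4}{7}\right) = \left(-107 + S\right) \left(\frac{4}{7} + S\right)$)
$p = \frac{1090}{7}$ ($p = - \frac{428}{7} + \left(-2\right)^{2} - - \frac{1490}{7} = - \frac{428}{7} + 4 + \frac{1490}{7} = \frac{1090}{7} \approx 155.71$)
$\left(\frac{-102943 - 119529}{p - 95343} + 51584\right) + 181826 = \left(\frac{-102943 - 119529}{\frac{1090}{7} - 95343} + 51584\right) + 181826 = \left(- \frac{222472}{- \frac{666311}{7}} + 51584\right) + 181826 = \left(\left(-222472\right) \left(- \frac{7}{666311}\right) + 51584\right) + 181826 = \left(\frac{1557304}{666311} + 51584\right) + 181826 = \frac{34372543928}{666311} + 181826 = \frac{155525207814}{666311}$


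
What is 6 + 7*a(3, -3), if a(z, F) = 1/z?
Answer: 25/3 ≈ 8.3333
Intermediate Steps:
6 + 7*a(3, -3) = 6 + 7/3 = 25/3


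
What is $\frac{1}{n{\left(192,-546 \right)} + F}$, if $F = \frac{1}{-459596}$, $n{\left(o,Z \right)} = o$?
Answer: $\frac{459596}{88242431} \approx 0.0052083$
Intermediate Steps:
$F = - \frac{1}{459596} \approx -2.1758 \cdot 10^{-6}$
$\frac{1}{n{\left(192,-546 \right)} + F} = \frac{1}{192 - \frac{1}{459596}} = \frac{1}{\frac{88242431}{459596}} = \frac{459596}{88242431}$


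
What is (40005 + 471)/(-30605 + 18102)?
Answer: -40476/12503 ≈ -3.2373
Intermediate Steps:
(40005 + 471)/(-30605 + 18102) = 40476/(-12503) = 40476*(-1/12503) = -40476/12503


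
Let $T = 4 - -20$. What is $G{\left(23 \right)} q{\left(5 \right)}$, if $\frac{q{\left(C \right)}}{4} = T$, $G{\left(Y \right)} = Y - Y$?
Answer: $0$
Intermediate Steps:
$G{\left(Y \right)} = 0$
$T = 24$ ($T = 4 + 20 = 24$)
$q{\left(C \right)} = 96$ ($q{\left(C \right)} = 4 \cdot 24 = 96$)
$G{\left(23 \right)} q{\left(5 \right)} = 0 \cdot 96 = 0$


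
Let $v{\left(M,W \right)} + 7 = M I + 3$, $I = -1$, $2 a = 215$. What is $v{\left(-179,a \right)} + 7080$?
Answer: $7255$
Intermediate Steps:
$a = \frac{215}{2}$ ($a = \frac{1}{2} \cdot 215 = \frac{215}{2} \approx 107.5$)
$v{\left(M,W \right)} = -4 - M$ ($v{\left(M,W \right)} = -7 + \left(M \left(-1\right) + 3\right) = -7 - \left(-3 + M\right) = -4 - M$)
$v{\left(-179,a \right)} + 7080 = \left(-4 - -179\right) + 7080 = \left(-4 + 179\right) + 7080 = 175 + 7080 = 7255$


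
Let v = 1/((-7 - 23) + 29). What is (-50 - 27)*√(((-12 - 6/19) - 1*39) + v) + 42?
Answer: 42 - 77*I*√18886/19 ≈ 42.0 - 556.94*I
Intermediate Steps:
v = -1 (v = 1/(-30 + 29) = 1/(-1) = -1)
(-50 - 27)*√(((-12 - 6/19) - 1*39) + v) + 42 = (-50 - 27)*√(((-12 - 6/19) - 1*39) - 1) + 42 = -77*√(((-12 - 6*1/19) - 39) - 1) + 42 = -77*√(((-12 - 6/19) - 39) - 1) + 42 = -77*√((-234/19 - 39) - 1) + 42 = -77*√(-975/19 - 1) + 42 = -77*I*√18886/19 + 42 = 42 - 77*I*√18886/19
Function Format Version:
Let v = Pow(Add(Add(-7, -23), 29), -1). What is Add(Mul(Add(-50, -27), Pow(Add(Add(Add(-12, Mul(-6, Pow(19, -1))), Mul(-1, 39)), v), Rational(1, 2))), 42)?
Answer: Add(42, Mul(Rational(-77, 19), I, Pow(18886, Rational(1, 2)))) ≈ Add(42.000, Mul(-556.94, I))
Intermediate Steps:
v = -1 (v = Pow(Add(-30, 29), -1) = Pow(-1, -1) = -1)
Add(Mul(Add(-50, -27), Pow(Add(Add(Add(-12, Mul(-6, Pow(19, -1))), Mul(-1, 39)), v), Rational(1, 2))), 42) = Add(Mul(Add(-50, -27), Pow(Add(Add(Add(-12, Mul(-6, Pow(19, -1))), Mul(-1, 39)), -1), Rational(1, 2))), 42) = Add(Mul(-77, Pow(Add(Add(Add(-12, Mul(-6, Rational(1, 19))), -39), -1), Rational(1, 2))), 42) = Add(Mul(-77, Pow(Add(Add(Add(-12, Rational(-6, 19)), -39), -1), Rational(1, 2))), 42) = Add(Mul(-77, Pow(Add(Add(Rational(-234, 19), -39), -1), Rational(1, 2))), 42) = Add(Mul(-77, Pow(Add(Rational(-975, 19), -1), Rational(1, 2))), 42) = Add(Mul(-77, Pow(Rational(-994, 19), Rational(1, 2))), 42) = Add(Mul(-77, Mul(Rational(1, 19), I, Pow(18886, Rational(1, 2)))), 42) = Add(Mul(Rational(-77, 19), I, Pow(18886, Rational(1, 2))), 42) = Add(42, Mul(Rational(-77, 19), I, Pow(18886, Rational(1, 2))))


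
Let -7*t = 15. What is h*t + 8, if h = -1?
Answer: 71/7 ≈ 10.143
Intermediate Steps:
t = -15/7 (t = -1/7*15 = -15/7 ≈ -2.1429)
h*t + 8 = -1*(-15/7) + 8 = 15/7 + 8 = 71/7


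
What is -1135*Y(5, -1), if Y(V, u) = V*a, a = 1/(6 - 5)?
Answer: -5675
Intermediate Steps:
a = 1 (a = 1/1 = 1)
Y(V, u) = V (Y(V, u) = V*1 = V)
-1135*Y(5, -1) = -1135*5 = -5675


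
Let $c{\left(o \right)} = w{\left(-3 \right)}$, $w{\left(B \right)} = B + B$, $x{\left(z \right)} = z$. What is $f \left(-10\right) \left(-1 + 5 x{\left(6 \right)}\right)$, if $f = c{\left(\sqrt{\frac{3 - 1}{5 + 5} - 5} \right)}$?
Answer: $1740$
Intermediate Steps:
$w{\left(B \right)} = 2 B$
$c{\left(o \right)} = -6$ ($c{\left(o \right)} = 2 \left(-3\right) = -6$)
$f = -6$
$f \left(-10\right) \left(-1 + 5 x{\left(6 \right)}\right) = \left(-6\right) \left(-10\right) \left(-1 + 5 \cdot 6\right) = 60 \left(-1 + 30\right) = 60 \cdot 29 = 1740$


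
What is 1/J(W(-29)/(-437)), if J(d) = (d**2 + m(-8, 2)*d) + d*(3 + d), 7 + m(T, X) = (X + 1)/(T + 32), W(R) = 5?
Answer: 1527752/68135 ≈ 22.422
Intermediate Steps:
m(T, X) = -7 + (1 + X)/(32 + T) (m(T, X) = -7 + (X + 1)/(T + 32) = -7 + (1 + X)/(32 + T))
J(d) = d**2 - 55*d/8 + d*(3 + d) (J(d) = (d**2 + ((-223 + 2 - 7*(-8))/(32 - 8))*d) + d*(3 + d) = (d**2 + ((-223 + 2 + 56)/24)*d) + d*(3 + d) = (d**2 + ((1/24)*(-165))*d) + d*(3 + d) = (d**2 - 55*d/8) + d*(3 + d) = d**2 - 55*d/8 + d*(3 + d))
1/J(W(-29)/(-437)) = 1/((5/(-437))*(-31 + 16*(5/(-437)))/8) = 1/((5*(-1/437))*(-31 + 16*(5*(-1/437)))/8) = 1/((1/8)*(-5/437)*(-31 + 16*(-5/437))) = 1/((1/8)*(-5/437)*(-31 - 80/437)) = 1/((1/8)*(-5/437)*(-13627/437)) = 1/(68135/1527752) = 1527752/68135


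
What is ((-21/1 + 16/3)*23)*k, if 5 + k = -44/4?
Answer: 17296/3 ≈ 5765.3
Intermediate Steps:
k = -16 (k = -5 - 44/4 = -5 - 44*1/4 = -5 - 11 = -16)
((-21/1 + 16/3)*23)*k = ((-21/1 + 16/3)*23)*(-16) = ((-21*1 + 16*(1/3))*23)*(-16) = ((-21 + 16/3)*23)*(-16) = -47/3*23*(-16) = -1081/3*(-16) = 17296/3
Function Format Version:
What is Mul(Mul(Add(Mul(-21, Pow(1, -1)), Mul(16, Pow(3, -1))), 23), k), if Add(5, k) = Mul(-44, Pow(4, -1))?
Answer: Rational(17296, 3) ≈ 5765.3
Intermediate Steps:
k = -16 (k = Add(-5, Mul(-44, Pow(4, -1))) = Add(-5, Mul(-44, Rational(1, 4))) = Add(-5, -11) = -16)
Mul(Mul(Add(Mul(-21, Pow(1, -1)), Mul(16, Pow(3, -1))), 23), k) = Mul(Mul(Add(Mul(-21, Pow(1, -1)), Mul(16, Pow(3, -1))), 23), -16) = Mul(Mul(Add(Mul(-21, 1), Mul(16, Rational(1, 3))), 23), -16) = Mul(Mul(Add(-21, Rational(16, 3)), 23), -16) = Mul(Mul(Rational(-47, 3), 23), -16) = Mul(Rational(-1081, 3), -16) = Rational(17296, 3)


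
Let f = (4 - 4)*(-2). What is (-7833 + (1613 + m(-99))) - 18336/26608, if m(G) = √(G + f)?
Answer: -10345006/1663 + 3*I*√11 ≈ -6220.7 + 9.9499*I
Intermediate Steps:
f = 0 (f = 0*(-2) = 0)
m(G) = √G (m(G) = √(G + 0) = √G)
(-7833 + (1613 + m(-99))) - 18336/26608 = (-7833 + (1613 + √(-99))) - 18336/26608 = (-7833 + (1613 + 3*I*√11)) - 18336*1/26608 = (-6220 + 3*I*√11) - 1146/1663 = -10345006/1663 + 3*I*√11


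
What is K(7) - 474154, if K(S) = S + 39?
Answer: -474108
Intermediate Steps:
K(S) = 39 + S
K(7) - 474154 = (39 + 7) - 474154 = 46 - 474154 = -474108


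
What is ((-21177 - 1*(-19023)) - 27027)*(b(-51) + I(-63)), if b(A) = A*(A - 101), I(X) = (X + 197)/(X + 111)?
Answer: -1810340605/8 ≈ -2.2629e+8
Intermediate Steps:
I(X) = (197 + X)/(111 + X)
b(A) = A*(-101 + A)
((-21177 - 1*(-19023)) - 27027)*(b(-51) + I(-63)) = ((-21177 - 1*(-19023)) - 27027)*(-51*(-101 - 51) + (197 - 63)/(111 - 63)) = ((-21177 + 19023) - 27027)*(-51*(-152) + 134/48) = (-2154 - 27027)*(7752 + (1/48)*134) = -29181*(7752 + 67/24) = -29181*186115/24 = -1810340605/8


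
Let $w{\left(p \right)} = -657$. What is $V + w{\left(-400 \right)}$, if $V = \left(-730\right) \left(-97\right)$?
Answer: $70153$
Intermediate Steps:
$V = 70810$
$V + w{\left(-400 \right)} = 70810 - 657 = 70153$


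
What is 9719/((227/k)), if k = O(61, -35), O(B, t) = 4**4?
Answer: 2488064/227 ≈ 10961.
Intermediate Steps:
O(B, t) = 256
k = 256
9719/((227/k)) = 9719/((227/256)) = 9719/((227*(1/256))) = 9719/(227/256) = 9719*(256/227) = 2488064/227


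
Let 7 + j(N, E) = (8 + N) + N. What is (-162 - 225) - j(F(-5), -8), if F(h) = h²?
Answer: -438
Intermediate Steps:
j(N, E) = 1 + 2*N (j(N, E) = -7 + ((8 + N) + N) = -7 + (8 + 2*N) = 1 + 2*N)
(-162 - 225) - j(F(-5), -8) = (-162 - 225) - (1 + 2*(-5)²) = -387 - (1 + 2*25) = -387 - (1 + 50) = -387 - 1*51 = -387 - 51 = -438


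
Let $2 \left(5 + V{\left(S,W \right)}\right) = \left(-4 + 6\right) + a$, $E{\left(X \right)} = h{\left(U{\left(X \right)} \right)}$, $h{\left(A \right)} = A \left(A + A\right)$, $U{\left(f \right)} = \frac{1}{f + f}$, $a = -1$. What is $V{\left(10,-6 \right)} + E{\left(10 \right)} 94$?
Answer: $- \frac{403}{100} \approx -4.03$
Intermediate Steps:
$U{\left(f \right)} = \frac{1}{2 f}$
$h{\left(A \right)} = 2 A^{2}$ ($h{\left(A \right)} = A 2 A = 2 A^{2}$)
$E{\left(X \right)} = \frac{1}{2 X^{2}}$ ($E{\left(X \right)} = 2 \left(\frac{1}{2 X}\right)^{2} = 2 \frac{1}{4 X^{2}} = \frac{1}{2 X^{2}}$)
$V{\left(S,W \right)} = - \frac{9}{2}$ ($V{\left(S,W \right)} = -5 + \frac{\left(-4 + 6\right) - 1}{2} = -5 + \frac{2 - 1}{2} = -5 + \frac{1}{2} \cdot 1 = -5 + \frac{1}{2} = - \frac{9}{2}$)
$V{\left(10,-6 \right)} + E{\left(10 \right)} 94 = - \frac{9}{2} + \frac{1}{2 \cdot 100} \cdot 94 = - \frac{9}{2} + \frac{1}{2} \cdot \frac{1}{100} \cdot 94 = - \frac{9}{2} + \frac{1}{200} \cdot 94 = - \frac{9}{2} + \frac{47}{100} = - \frac{403}{100}$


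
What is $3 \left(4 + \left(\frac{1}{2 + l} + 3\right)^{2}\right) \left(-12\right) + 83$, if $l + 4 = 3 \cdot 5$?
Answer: $- \frac{67909}{169} \approx -401.83$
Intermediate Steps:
$l = 11$ ($l = -4 + 3 \cdot 5 = -4 + 15 = 11$)
$3 \left(4 + \left(\frac{1}{2 + l} + 3\right)^{2}\right) \left(-12\right) + 83 = 3 \left(4 + \left(\frac{1}{2 + 11} + 3\right)^{2}\right) \left(-12\right) + 83 = 3 \left(4 + \left(\frac{1}{13} + 3\right)^{2}\right) \left(-12\right) + 83 = 3 \left(4 + \left(\frac{40}{13}\right)^{2}\right) \left(-12\right) + 83 = 3 \left(4 + \frac{1600}{169}\right) \left(-12\right) + 83 = 3 \cdot \frac{2276}{169} \left(-12\right) + 83 = \frac{6828}{169} \left(-12\right) + 83 = - \frac{81936}{169} + 83 = - \frac{67909}{169}$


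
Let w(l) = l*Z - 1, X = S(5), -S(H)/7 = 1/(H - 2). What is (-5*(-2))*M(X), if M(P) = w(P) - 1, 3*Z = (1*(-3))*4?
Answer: 220/3 ≈ 73.333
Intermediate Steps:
S(H) = -7/(-2 + H) (S(H) = -7/(H - 2) = -7/(-2 + H))
X = -7/3 (X = -7/(-2 + 5) = -7/3 ≈ -2.3333)
Z = -4 (Z = ((1*(-3))*4)/3 = (-3*4)/3 = (⅓)*(-12) = -4)
w(l) = -1 - 4*l (w(l) = l*(-4) - 1 = -4*l - 1 = -1 - 4*l)
M(P) = -2 - 4*P (M(P) = (-1 - 4*P) - 1 = -2 - 4*P)
(-5*(-2))*M(X) = (-5*(-2))*(-2 - 4*(-7/3)) = 10*(-2 + 28/3) = 10*(22/3) = 220/3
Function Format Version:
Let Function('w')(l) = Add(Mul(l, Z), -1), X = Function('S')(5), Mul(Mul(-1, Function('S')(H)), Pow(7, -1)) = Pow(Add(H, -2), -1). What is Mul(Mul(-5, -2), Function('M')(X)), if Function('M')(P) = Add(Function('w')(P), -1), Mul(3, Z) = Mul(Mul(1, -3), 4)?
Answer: Rational(220, 3) ≈ 73.333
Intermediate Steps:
Function('S')(H) = Mul(-7, Pow(Add(-2, H), -1)) (Function('S')(H) = Mul(-7, Pow(Add(H, -2), -1)) = Mul(-7, Pow(Add(-2, H), -1)))
X = Rational(-7, 3) (X = Mul(-7, Pow(Add(-2, 5), -1)) = Mul(-7, Pow(3, -1)) = Mul(-7, Rational(1, 3)) = Rational(-7, 3) ≈ -2.3333)
Z = -4 (Z = Mul(Rational(1, 3), Mul(Mul(1, -3), 4)) = Mul(Rational(1, 3), Mul(-3, 4)) = Mul(Rational(1, 3), -12) = -4)
Function('w')(l) = Add(-1, Mul(-4, l)) (Function('w')(l) = Add(Mul(l, -4), -1) = Add(Mul(-4, l), -1) = Add(-1, Mul(-4, l)))
Function('M')(P) = Add(-2, Mul(-4, P)) (Function('M')(P) = Add(Add(-1, Mul(-4, P)), -1) = Add(-2, Mul(-4, P)))
Mul(Mul(-5, -2), Function('M')(X)) = Mul(Mul(-5, -2), Add(-2, Mul(-4, Rational(-7, 3)))) = Mul(10, Add(-2, Rational(28, 3))) = Mul(10, Rational(22, 3)) = Rational(220, 3)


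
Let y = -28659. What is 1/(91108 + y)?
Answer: 1/62449 ≈ 1.6013e-5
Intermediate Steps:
1/(91108 + y) = 1/(91108 - 28659) = 1/62449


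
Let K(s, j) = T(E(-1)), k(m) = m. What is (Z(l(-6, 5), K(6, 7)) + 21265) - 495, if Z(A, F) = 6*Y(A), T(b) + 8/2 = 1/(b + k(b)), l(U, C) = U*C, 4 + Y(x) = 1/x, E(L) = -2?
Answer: 103729/5 ≈ 20746.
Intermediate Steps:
Y(x) = -4 + 1/x
l(U, C) = C*U
T(b) = -4 + 1/(2*b) (T(b) = -4 + 1/(b + b) = -4 + 1/(2*b))
K(s, j) = -17/4 (K(s, j) = -4 + (½)/(-2) = -4 + (½)*(-½) = -4 - ¼ = -17/4)
Z(A, F) = -24 + 6/A (Z(A, F) = 6*(-4 + 1/A) = -24 + 6/A)
(Z(l(-6, 5), K(6, 7)) + 21265) - 495 = ((-24 + 6/((5*(-6)))) + 21265) - 495 = ((-24 + 6/(-30)) + 21265) - 495 = ((-24 + 6*(-1/30)) + 21265) - 495 = ((-24 - ⅕) + 21265) - 495 = (-121/5 + 21265) - 495 = 106204/5 - 495 = 103729/5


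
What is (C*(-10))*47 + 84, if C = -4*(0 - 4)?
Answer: -7436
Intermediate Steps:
C = 16 (C = -4*(-4) = 16)
(C*(-10))*47 + 84 = (16*(-10))*47 + 84 = -160*47 + 84 = -7520 + 84 = -7436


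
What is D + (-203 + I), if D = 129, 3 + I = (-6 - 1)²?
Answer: -28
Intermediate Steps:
I = 46 (I = -3 + (-6 - 1)² = -3 + (-7)² = -3 + 49 = 46)
D + (-203 + I) = 129 + (-203 + 46) = 129 - 157 = -28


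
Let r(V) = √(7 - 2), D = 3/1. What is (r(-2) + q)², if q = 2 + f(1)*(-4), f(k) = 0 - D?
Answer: (14 + √5)² ≈ 263.61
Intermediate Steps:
D = 3 (D = 3*1 = 3)
f(k) = -3 (f(k) = 0 - 1*3 = 0 - 3 = -3)
q = 14 (q = 2 - 3*(-4) = 2 + 12 = 14)
r(V) = √5
(r(-2) + q)² = (√5 + 14)² = (14 + √5)²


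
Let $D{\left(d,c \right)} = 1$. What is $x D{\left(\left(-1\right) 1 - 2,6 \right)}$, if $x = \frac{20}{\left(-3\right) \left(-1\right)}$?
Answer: $\frac{20}{3} \approx 6.6667$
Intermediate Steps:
$x = \frac{20}{3} \approx 6.6667$
$x D{\left(\left(-1\right) 1 - 2,6 \right)} = \frac{20}{3} \cdot 1 = \frac{20}{3}$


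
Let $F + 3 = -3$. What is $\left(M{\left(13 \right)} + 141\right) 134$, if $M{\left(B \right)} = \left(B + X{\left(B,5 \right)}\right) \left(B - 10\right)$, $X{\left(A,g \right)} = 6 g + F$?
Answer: $33768$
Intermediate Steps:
$F = -6$ ($F = -3 - 3 = -6$)
$X{\left(A,g \right)} = -6 + 6 g$ ($X{\left(A,g \right)} = 6 g - 6 = -6 + 6 g$)
$M{\left(B \right)} = \left(-10 + B\right) \left(24 + B\right)$ ($M{\left(B \right)} = \left(B + \left(-6 + 6 \cdot 5\right)\right) \left(B - 10\right) = \left(B + \left(-6 + 30\right)\right) \left(-10 + B\right) = \left(B + 24\right) \left(-10 + B\right) = \left(24 + B\right) \left(-10 + B\right) = \left(-10 + B\right) \left(24 + B\right)$)
$\left(M{\left(13 \right)} + 141\right) 134 = \left(\left(-240 + 13^{2} + 14 \cdot 13\right) + 141\right) 134 = \left(\left(-240 + 169 + 182\right) + 141\right) 134 = \left(111 + 141\right) 134 = 252 \cdot 134 = 33768$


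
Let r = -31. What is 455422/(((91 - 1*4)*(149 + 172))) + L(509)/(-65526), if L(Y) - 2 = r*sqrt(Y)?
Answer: 4973654353/304990767 + 31*sqrt(509)/65526 ≈ 16.318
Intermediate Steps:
L(Y) = 2 - 31*sqrt(Y)
455422/(((91 - 1*4)*(149 + 172))) + L(509)/(-65526) = 455422/(((91 - 1*4)*(149 + 172))) + (2 - 31*sqrt(509))/(-65526) = 455422/(((91 - 4)*321)) + (2 - 31*sqrt(509))*(-1/65526) = 455422/((87*321)) + (-1/32763 + 31*sqrt(509)/65526) = 455422/27927 + (-1/32763 + 31*sqrt(509)/65526) = 4973654353/304990767 + 31*sqrt(509)/65526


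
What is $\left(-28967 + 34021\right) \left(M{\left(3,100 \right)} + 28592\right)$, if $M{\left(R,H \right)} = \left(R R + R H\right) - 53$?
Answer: $145797792$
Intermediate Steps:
$M{\left(R,H \right)} = -53 + R^{2} + H R$ ($M{\left(R,H \right)} = \left(R^{2} + H R\right) - 53 = -53 + R^{2} + H R$)
$\left(-28967 + 34021\right) \left(M{\left(3,100 \right)} + 28592\right) = \left(-28967 + 34021\right) \left(\left(-53 + 3^{2} + 100 \cdot 3\right) + 28592\right) = 5054 \left(\left(-53 + 9 + 300\right) + 28592\right) = 5054 \left(256 + 28592\right) = 5054 \cdot 28848 = 145797792$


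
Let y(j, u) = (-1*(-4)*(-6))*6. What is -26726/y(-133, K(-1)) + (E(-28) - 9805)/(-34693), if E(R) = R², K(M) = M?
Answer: 464252071/2497896 ≈ 185.86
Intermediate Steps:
y(j, u) = -144 (y(j, u) = (4*(-6))*6 = -24*6 = -144)
-26726/y(-133, K(-1)) + (E(-28) - 9805)/(-34693) = -26726/(-144) + ((-28)² - 9805)/(-34693) = -26726*(-1/144) + (784 - 9805)*(-1/34693) = 13363/72 - 9021*(-1/34693) = 13363/72 + 9021/34693 = 464252071/2497896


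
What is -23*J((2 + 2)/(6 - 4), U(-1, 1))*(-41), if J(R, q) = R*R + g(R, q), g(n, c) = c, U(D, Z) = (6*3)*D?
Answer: -13202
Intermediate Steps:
U(D, Z) = 18*D
J(R, q) = q + R² (J(R, q) = R*R + q = R² + q = q + R²)
-23*J((2 + 2)/(6 - 4), U(-1, 1))*(-41) = -23*(18*(-1) + ((2 + 2)/(6 - 4))²)*(-41) = -23*(-18 + (4/2)²)*(-41) = -23*(-18 + (4*(½))²)*(-41) = -23*(-18 + 2²)*(-41) = -23*(-18 + 4)*(-41) = -23*(-14)*(-41) = 322*(-41) = -13202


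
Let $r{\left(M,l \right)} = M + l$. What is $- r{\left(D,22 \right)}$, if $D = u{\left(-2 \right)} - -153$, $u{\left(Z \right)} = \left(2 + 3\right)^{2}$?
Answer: $-200$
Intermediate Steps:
$u{\left(Z \right)} = 25$ ($u{\left(Z \right)} = 5^{2} = 25$)
$D = 178$ ($D = 25 - -153 = 25 + 153 = 178$)
$- r{\left(D,22 \right)} = - (178 + 22) = \left(-1\right) 200 = -200$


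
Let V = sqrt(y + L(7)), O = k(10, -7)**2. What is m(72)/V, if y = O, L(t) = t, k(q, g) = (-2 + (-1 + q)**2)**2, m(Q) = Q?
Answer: 18*sqrt(9737522)/4868761 ≈ 0.011537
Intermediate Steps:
O = 38950081 (O = ((-2 + (-1 + 10)**2)**2)**2 = ((-2 + 9**2)**2)**2 = ((-2 + 81)**2)**2 = (79**2)**2 = 6241**2 = 38950081)
y = 38950081
V = 2*sqrt(9737522) (V = sqrt(38950081 + 7) = sqrt(38950088) = 2*sqrt(9737522) ≈ 6241.0)
m(72)/V = 72/((2*sqrt(9737522))) = 72*(sqrt(9737522)/19475044) = 18*sqrt(9737522)/4868761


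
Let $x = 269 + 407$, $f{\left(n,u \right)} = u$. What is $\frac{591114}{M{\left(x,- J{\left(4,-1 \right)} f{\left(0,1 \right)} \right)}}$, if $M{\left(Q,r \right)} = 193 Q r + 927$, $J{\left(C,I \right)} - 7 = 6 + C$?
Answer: $- \frac{591114}{2217029} \approx -0.26662$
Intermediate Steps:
$J{\left(C,I \right)} = 13 + C$ ($J{\left(C,I \right)} = 7 + \left(6 + C\right) = 13 + C$)
$x = 676$
$M{\left(Q,r \right)} = 927 + 193 Q r$ ($M{\left(Q,r \right)} = 193 Q r + 927 = 927 + 193 Q r$)
$\frac{591114}{M{\left(x,- J{\left(4,-1 \right)} f{\left(0,1 \right)} \right)}} = \frac{591114}{927 + 193 \cdot 676 - (13 + 4) 1} = \frac{591114}{927 + 193 \cdot 676 \left(-1\right) 17 \cdot 1} = \frac{591114}{927 + 193 \cdot 676 \left(\left(-17\right) 1\right)} = \frac{591114}{927 + 193 \cdot 676 \left(-17\right)} = \frac{591114}{927 - 2217956} = \frac{591114}{-2217029} = 591114 \left(- \frac{1}{2217029}\right) = - \frac{591114}{2217029}$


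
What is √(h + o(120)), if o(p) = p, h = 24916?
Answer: 2*√6259 ≈ 158.23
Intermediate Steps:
√(h + o(120)) = √(24916 + 120) = √25036 = 2*√6259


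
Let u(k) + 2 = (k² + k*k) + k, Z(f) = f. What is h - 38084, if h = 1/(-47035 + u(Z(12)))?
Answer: -1779931909/46737 ≈ -38084.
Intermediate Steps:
u(k) = -2 + k + 2*k² (u(k) = -2 + ((k² + k*k) + k) = -2 + ((k² + k²) + k) = -2 + (2*k² + k) = -2 + (k + 2*k²) = -2 + k + 2*k²)
h = -1/46737 (h = 1/(-47035 + (-2 + 12 + 2*12²)) = 1/(-47035 + (-2 + 12 + 2*144)) = 1/(-47035 + (-2 + 12 + 288)) = 1/(-47035 + 298) = 1/(-46737) = -1/46737 ≈ -2.1396e-5)
h - 38084 = -1/46737 - 38084 = -1779931909/46737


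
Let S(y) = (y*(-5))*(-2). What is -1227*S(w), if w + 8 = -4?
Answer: 147240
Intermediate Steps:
w = -12 (w = -8 - 4 = -12)
S(y) = 10*y (S(y) = -5*y*(-2) = 10*y)
-1227*S(w) = -12270*(-12) = -1227*(-120) = 147240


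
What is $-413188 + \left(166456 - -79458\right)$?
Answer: $-167274$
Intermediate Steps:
$-413188 + \left(166456 - -79458\right) = -413188 + \left(166456 + 79458\right) = -413188 + 245914 = -167274$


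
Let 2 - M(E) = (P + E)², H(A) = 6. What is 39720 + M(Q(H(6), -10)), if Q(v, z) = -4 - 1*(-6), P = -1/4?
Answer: 635503/16 ≈ 39719.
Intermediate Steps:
P = -¼ (P = -1*¼ = -¼ ≈ -0.25000)
Q(v, z) = 2 (Q(v, z) = -4 + 6 = 2)
M(E) = 2 - (-¼ + E)²
39720 + M(Q(H(6), -10)) = 39720 + (2 - (-1 + 4*2)²/16) = 39720 + (2 - (-1 + 8)²/16) = 39720 + (2 - 1/16*7²) = 39720 + (2 - 1/16*49) = 39720 + (2 - 49/16) = 39720 - 17/16 = 635503/16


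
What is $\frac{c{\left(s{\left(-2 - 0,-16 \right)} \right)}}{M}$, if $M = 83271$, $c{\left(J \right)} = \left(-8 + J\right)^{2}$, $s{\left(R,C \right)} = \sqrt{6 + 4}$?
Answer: $\frac{\left(8 - \sqrt{10}\right)^{2}}{83271} \approx 0.00028105$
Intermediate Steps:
$s{\left(R,C \right)} = \sqrt{10}$
$\frac{c{\left(s{\left(-2 - 0,-16 \right)} \right)}}{M} = \frac{\left(-8 + \sqrt{10}\right)^{2}}{83271}$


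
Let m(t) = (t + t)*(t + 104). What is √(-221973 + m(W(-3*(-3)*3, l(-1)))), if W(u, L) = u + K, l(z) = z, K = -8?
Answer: I*√217299 ≈ 466.15*I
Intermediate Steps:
W(u, L) = -8 + u (W(u, L) = u - 8 = -8 + u)
m(t) = 2*t*(104 + t) (m(t) = (2*t)*(104 + t) = 2*t*(104 + t))
√(-221973 + m(W(-3*(-3)*3, l(-1)))) = √(-221973 + 2*(-8 - 3*(-3)*3)*(104 + (-8 - 3*(-3)*3))) = √(-221973 + 2*(-8 + 9*3)*(104 + (-8 + 9*3))) = √(-221973 + 2*(-8 + 27)*(104 + (-8 + 27))) = √(-221973 + 2*19*(104 + 19)) = √(-221973 + 2*19*123) = √(-221973 + 4674) = √(-217299) = I*√217299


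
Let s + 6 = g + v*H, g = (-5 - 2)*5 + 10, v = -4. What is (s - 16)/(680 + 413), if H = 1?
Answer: -51/1093 ≈ -0.046661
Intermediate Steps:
g = -25 (g = -7*5 + 10 = -35 + 10 = -25)
s = -35 (s = -6 + (-25 - 4*1) = -6 + (-25 - 4) = -6 - 29 = -35)
(s - 16)/(680 + 413) = (-35 - 16)/(680 + 413) = -51/1093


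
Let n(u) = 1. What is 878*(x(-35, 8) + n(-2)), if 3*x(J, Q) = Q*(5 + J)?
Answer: -69362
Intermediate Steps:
x(J, Q) = Q*(5 + J)/3 (x(J, Q) = (Q*(5 + J))/3 = Q*(5 + J)/3)
878*(x(-35, 8) + n(-2)) = 878*((⅓)*8*(5 - 35) + 1) = 878*((⅓)*8*(-30) + 1) = 878*(-80 + 1) = 878*(-79) = -69362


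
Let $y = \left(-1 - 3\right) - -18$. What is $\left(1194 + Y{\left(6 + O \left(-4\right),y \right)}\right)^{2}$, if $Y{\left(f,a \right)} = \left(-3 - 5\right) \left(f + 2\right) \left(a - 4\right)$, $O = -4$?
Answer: $527076$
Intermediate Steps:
$y = 14$ ($y = \left(-1 - 3\right) + 18 = -4 + 18 = 14$)
$Y{\left(f,a \right)} = - 8 \left(-4 + a\right) \left(2 + f\right)$ ($Y{\left(f,a \right)} = - 8 \left(2 + f\right) \left(-4 + a\right) = - 8 \left(-4 + a\right) \left(2 + f\right)$)
$\left(1194 + Y{\left(6 + O \left(-4\right),y \right)}\right)^{2} = \left(1194 + \left(64 - 224 + 32 \left(6 - -16\right) - 112 \left(6 - -16\right)\right)\right)^{2} = \left(1194 + \left(64 - 224 + 32 \left(6 + 16\right) - 112 \left(6 + 16\right)\right)\right)^{2} = \left(1194 + \left(64 - 224 + 32 \cdot 22 - 112 \cdot 22\right)\right)^{2} = \left(1194 + \left(64 - 224 + 704 - 2464\right)\right)^{2} = \left(1194 - 1920\right)^{2} = \left(-726\right)^{2} = 527076$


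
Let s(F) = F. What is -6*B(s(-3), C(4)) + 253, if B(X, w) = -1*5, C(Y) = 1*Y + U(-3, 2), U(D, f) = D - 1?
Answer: 283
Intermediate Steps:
U(D, f) = -1 + D
C(Y) = -4 + Y (C(Y) = 1*Y + (-1 - 3) = Y - 4 = -4 + Y)
B(X, w) = -5
-6*B(s(-3), C(4)) + 253 = -6*(-5) + 253 = 30 + 253 = 283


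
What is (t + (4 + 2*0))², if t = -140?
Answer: 18496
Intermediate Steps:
(t + (4 + 2*0))² = (-140 + (4 + 2*0))² = (-140 + (4 + 0))² = (-140 + 4)² = (-136)² = 18496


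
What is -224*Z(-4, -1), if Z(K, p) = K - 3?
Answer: 1568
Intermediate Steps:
Z(K, p) = -3 + K
-224*Z(-4, -1) = -224*(-3 - 4) = -224*(-7) = 1568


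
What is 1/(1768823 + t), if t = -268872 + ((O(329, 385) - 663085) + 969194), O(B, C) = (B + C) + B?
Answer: 1/1807103 ≈ 5.5337e-7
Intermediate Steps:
O(B, C) = C + 2*B
t = 38280 (t = -268872 + (((385 + 2*329) - 663085) + 969194) = -268872 + (((385 + 658) - 663085) + 969194) = -268872 + ((1043 - 663085) + 969194) = -268872 + (-662042 + 969194) = -268872 + 307152 = 38280)
1/(1768823 + t) = 1/(1768823 + 38280) = 1/1807103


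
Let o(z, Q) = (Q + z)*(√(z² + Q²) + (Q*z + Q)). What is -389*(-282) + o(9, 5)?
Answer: 110398 + 14*√106 ≈ 1.1054e+5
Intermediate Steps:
o(z, Q) = (Q + z)*(Q + √(Q² + z²) + Q*z) (o(z, Q) = (Q + z)*(√(Q² + z²) + (Q + Q*z)) = (Q + z)*(Q + √(Q² + z²) + Q*z))
-389*(-282) + o(9, 5) = -389*(-282) + (5² + 5*9 + 5*9² + 5*√(5² + 9²) + 9*5² + 9*√(5² + 9²)) = 109698 + (25 + 45 + 5*81 + 5*√(25 + 81) + 9*25 + 9*√(25 + 81)) = 109698 + (25 + 45 + 405 + 5*√106 + 225 + 9*√106) = 109698 + (700 + 14*√106) = 110398 + 14*√106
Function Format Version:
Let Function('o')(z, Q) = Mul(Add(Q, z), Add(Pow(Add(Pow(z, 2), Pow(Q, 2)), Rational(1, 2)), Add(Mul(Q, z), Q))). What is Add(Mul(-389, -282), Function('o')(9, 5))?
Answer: Add(110398, Mul(14, Pow(106, Rational(1, 2)))) ≈ 1.1054e+5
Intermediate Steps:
Function('o')(z, Q) = Mul(Add(Q, z), Add(Q, Pow(Add(Pow(Q, 2), Pow(z, 2)), Rational(1, 2)), Mul(Q, z))) (Function('o')(z, Q) = Mul(Add(Q, z), Add(Pow(Add(Pow(Q, 2), Pow(z, 2)), Rational(1, 2)), Add(Q, Mul(Q, z)))) = Mul(Add(Q, z), Add(Q, Pow(Add(Pow(Q, 2), Pow(z, 2)), Rational(1, 2)), Mul(Q, z))))
Add(Mul(-389, -282), Function('o')(9, 5)) = Add(Mul(-389, -282), Add(Pow(5, 2), Mul(5, 9), Mul(5, Pow(9, 2)), Mul(5, Pow(Add(Pow(5, 2), Pow(9, 2)), Rational(1, 2))), Mul(9, Pow(5, 2)), Mul(9, Pow(Add(Pow(5, 2), Pow(9, 2)), Rational(1, 2))))) = Add(109698, Add(25, 45, Mul(5, 81), Mul(5, Pow(Add(25, 81), Rational(1, 2))), Mul(9, 25), Mul(9, Pow(Add(25, 81), Rational(1, 2))))) = Add(109698, Add(25, 45, 405, Mul(5, Pow(106, Rational(1, 2))), 225, Mul(9, Pow(106, Rational(1, 2))))) = Add(109698, Add(700, Mul(14, Pow(106, Rational(1, 2))))) = Add(110398, Mul(14, Pow(106, Rational(1, 2))))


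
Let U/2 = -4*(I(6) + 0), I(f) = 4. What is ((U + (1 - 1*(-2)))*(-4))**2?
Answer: 13456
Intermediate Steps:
U = -32 (U = 2*(-4*(4 + 0)) = 2*(-4*4) = 2*(-16) = -32)
((U + (1 - 1*(-2)))*(-4))**2 = ((-32 + (1 - 1*(-2)))*(-4))**2 = ((-32 + (1 + 2))*(-4))**2 = ((-32 + 3)*(-4))**2 = (-29*(-4))**2 = 116**2 = 13456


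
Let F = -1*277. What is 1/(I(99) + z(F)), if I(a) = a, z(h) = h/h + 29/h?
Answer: 277/27671 ≈ 0.010010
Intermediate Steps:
F = -277
z(h) = 1 + 29/h
1/(I(99) + z(F)) = 1/(99 + (29 - 277)/(-277)) = 1/(99 - 1/277*(-248)) = 1/(99 + 248/277) = 1/(27671/277) = 277/27671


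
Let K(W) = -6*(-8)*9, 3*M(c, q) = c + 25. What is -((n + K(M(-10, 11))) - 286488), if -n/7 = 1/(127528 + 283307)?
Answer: 117521816767/410835 ≈ 2.8606e+5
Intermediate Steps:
M(c, q) = 25/3 + c/3 (M(c, q) = (c + 25)/3 = (25 + c)/3 = 25/3 + c/3)
n = -7/410835 (n = -7/(127528 + 283307) = -7/410835 ≈ -1.7038e-5)
K(W) = 432 (K(W) = 48*9 = 432)
-((n + K(M(-10, 11))) - 286488) = -((-7/410835 + 432) - 286488) = -(177480713/410835 - 286488) = -1*(-117521816767/410835) = 117521816767/410835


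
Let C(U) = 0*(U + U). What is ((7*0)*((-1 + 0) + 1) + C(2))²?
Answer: 0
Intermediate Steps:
C(U) = 0 (C(U) = 0*(2*U) = 0)
((7*0)*((-1 + 0) + 1) + C(2))² = ((7*0)*((-1 + 0) + 1) + 0)² = (0*(-1 + 1) + 0)² = (0*0 + 0)² = (0 + 0)² = 0² = 0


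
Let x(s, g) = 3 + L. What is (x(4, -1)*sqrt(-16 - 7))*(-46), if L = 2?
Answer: -230*I*sqrt(23) ≈ -1103.0*I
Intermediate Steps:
x(s, g) = 5 (x(s, g) = 3 + 2 = 5)
(x(4, -1)*sqrt(-16 - 7))*(-46) = (5*sqrt(-16 - 7))*(-46) = (5*sqrt(-23))*(-46) = (5*(I*sqrt(23)))*(-46) = (5*I*sqrt(23))*(-46) = -230*I*sqrt(23)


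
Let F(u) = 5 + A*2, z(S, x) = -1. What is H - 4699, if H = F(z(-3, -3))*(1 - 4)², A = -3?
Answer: -4708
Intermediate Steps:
F(u) = -1 (F(u) = 5 - 3*2 = 5 - 6 = -1)
H = -9 (H = -(1 - 4)² = -1*(-3)² = -1*9 = -9)
H - 4699 = -9 - 4699 = -4708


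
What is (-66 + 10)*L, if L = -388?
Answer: 21728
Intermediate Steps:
(-66 + 10)*L = (-66 + 10)*(-388) = -56*(-388) = 21728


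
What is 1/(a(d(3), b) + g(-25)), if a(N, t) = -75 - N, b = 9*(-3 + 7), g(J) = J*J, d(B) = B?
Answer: 1/547 ≈ 0.0018282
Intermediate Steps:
g(J) = J**2
b = 36 (b = 9*4 = 36)
1/(a(d(3), b) + g(-25)) = 1/((-75 - 1*3) + (-25)**2) = 1/((-75 - 3) + 625) = 1/(-78 + 625) = 1/547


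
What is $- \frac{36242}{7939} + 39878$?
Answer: $\frac{316555200}{7939} \approx 39873.0$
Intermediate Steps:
$- \frac{36242}{7939} + 39878 = \frac{316555200}{7939}$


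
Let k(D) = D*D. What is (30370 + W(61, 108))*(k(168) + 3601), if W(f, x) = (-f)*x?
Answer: 756862150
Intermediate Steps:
k(D) = D**2
W(f, x) = -f*x
(30370 + W(61, 108))*(k(168) + 3601) = (30370 - 1*61*108)*(168**2 + 3601) = (30370 - 6588)*(28224 + 3601) = 23782*31825 = 756862150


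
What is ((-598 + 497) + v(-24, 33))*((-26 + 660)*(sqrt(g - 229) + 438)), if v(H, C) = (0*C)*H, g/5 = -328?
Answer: -28046892 - 64034*I*sqrt(1869) ≈ -2.8047e+7 - 2.7683e+6*I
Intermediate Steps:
g = -1640 (g = 5*(-328) = -1640)
v(H, C) = 0 (v(H, C) = 0*H = 0)
((-598 + 497) + v(-24, 33))*((-26 + 660)*(sqrt(g - 229) + 438)) = ((-598 + 497) + 0)*((-26 + 660)*(sqrt(-1640 - 229) + 438)) = (-101 + 0)*(634*(sqrt(-1869) + 438)) = -64034*(I*sqrt(1869) + 438) = -64034*(438 + I*sqrt(1869)) = -101*(277692 + 634*I*sqrt(1869)) = -28046892 - 64034*I*sqrt(1869)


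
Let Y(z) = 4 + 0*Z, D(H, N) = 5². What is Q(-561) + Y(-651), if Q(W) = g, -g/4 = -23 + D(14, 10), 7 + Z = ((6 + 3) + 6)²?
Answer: -4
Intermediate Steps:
D(H, N) = 25
Z = 218 (Z = -7 + ((6 + 3) + 6)² = -7 + (9 + 6)² = -7 + 15² = -7 + 225 = 218)
g = -8 (g = -4*(-23 + 25) = -4*2 = -8)
Q(W) = -8
Y(z) = 4 (Y(z) = 4 + 0*218 = 4 + 0 = 4)
Q(-561) + Y(-651) = -8 + 4 = -4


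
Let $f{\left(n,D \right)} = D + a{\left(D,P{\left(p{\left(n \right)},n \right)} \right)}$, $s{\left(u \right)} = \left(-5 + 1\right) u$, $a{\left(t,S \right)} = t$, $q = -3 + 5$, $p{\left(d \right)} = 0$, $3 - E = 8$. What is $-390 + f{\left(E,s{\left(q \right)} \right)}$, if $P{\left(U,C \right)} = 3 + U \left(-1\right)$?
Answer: $-406$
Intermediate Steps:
$E = -5$ ($E = 3 - 8 = -5$)
$P{\left(U,C \right)} = 3 - U$
$q = 2$
$s{\left(u \right)} = - 4 u$
$f{\left(n,D \right)} = 2 D$ ($f{\left(n,D \right)} = D + D = 2 D$)
$-390 + f{\left(E,s{\left(q \right)} \right)} = -390 + 2 \left(\left(-4\right) 2\right) = -390 + 2 \left(-8\right) = -390 - 16 = -406$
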